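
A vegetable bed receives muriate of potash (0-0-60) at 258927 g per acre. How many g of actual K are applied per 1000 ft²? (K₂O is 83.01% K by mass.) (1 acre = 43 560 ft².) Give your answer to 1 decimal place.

2960.5 g K per thousand sq ft

K₂O per acre = 258927 × 60% = 155356 g.
Elemental K = 155356 × 0.8301 = 128961 g per acre.
Convert to per 1000 ft²: 128961 × 0.0229568 = 2960.54 g.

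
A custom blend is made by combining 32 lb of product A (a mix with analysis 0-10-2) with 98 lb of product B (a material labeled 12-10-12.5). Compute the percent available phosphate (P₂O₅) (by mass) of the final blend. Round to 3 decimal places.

10.000% P₂O₅

Total mass = 32 + 98 = 130 lb.
P₂O₅ mass = 10%×32 + 10%×98 = 13 lb.
% P₂O₅ = 13 / 130 = 10%.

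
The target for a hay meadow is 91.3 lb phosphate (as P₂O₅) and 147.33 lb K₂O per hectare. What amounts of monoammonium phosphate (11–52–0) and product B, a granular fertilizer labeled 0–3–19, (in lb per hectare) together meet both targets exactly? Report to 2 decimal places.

130.84 lb monoammonium phosphate, 775.42 lb product B

Let a = lb of monoammonium phosphate, b = lb of product B (per hectare).
P₂O₅: 0.52·a + 0.03·b = 91.3
K₂O: 0·a + 0.19·b = 147.33
Solving simultaneously: a = 130.841, b = 775.421.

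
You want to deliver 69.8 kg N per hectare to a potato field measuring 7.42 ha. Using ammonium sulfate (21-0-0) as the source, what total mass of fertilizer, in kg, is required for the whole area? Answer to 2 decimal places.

2466.27 kg

Product per hectare = 69.8 / 21% = 332.381 kg.
Total product = 332.381 × 7.42 = 2466.267 kg.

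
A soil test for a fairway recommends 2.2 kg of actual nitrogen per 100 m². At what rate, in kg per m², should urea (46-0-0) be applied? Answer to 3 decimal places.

0.048 kg of product per sq m

Product per 100 m² = 2.2 / 46% = 4.78261 kg.
Convert to per m²: 4.78261 × 0.01 = 0.0478261 kg.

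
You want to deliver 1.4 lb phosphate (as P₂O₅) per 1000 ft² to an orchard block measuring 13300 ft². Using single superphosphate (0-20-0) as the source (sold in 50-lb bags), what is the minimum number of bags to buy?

2 bags

Product per 1000 ft² = 1.4 / 20% = 7 lb.
Total product = 7 × 13300 / 1000 = 93.1 lb.
Bags = ⌈93.1 / 50⌉ = 2.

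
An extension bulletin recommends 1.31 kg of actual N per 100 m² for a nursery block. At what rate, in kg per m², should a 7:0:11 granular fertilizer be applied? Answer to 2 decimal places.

Product per 100 m² = 1.31 / 7% = 18.7143 kg.
Convert to per m²: 18.7143 × 0.01 = 0.187143 kg.

0.19 kg of product per sq m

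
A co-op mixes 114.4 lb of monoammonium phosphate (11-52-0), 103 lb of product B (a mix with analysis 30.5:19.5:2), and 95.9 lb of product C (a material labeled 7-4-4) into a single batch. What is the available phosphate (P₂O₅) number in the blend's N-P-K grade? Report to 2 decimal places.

Total mass = 114.4 + 103 + 95.9 = 313.3 lb.
P₂O₅ mass = 52%×114.4 + 19.5%×103 + 4%×95.9 = 83.409 lb.
% P₂O₅ = 83.409 / 313.3 = 26.6227%.

26.62% P₂O₅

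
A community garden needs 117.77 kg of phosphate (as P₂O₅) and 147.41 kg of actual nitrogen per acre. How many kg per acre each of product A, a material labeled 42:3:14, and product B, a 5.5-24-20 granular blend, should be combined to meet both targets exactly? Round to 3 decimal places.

291.488 kg product A, 454.272 kg product B

Per-acre balance (a = product A, b = product B):
P₂O₅: 0.03·a + 0.24·b = 117.77
N: 0.42·a + 0.055·b = 147.41
From row1: a = (117.77 − 0.24·b) / 0.03.
Into row2: 0.42·(117.77 − 0.24·b)/0.03 + 0.055·b = 147.41 → b = 454.2723, a = 291.4881.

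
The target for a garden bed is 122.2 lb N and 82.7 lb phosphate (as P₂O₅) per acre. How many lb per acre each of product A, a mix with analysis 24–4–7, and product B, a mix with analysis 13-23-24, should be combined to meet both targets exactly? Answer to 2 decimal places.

347.10 lb product A, 299.20 lb product B

Let a = lb of product A, b = lb of product B (per acre).
N: 0.24·a + 0.13·b = 122.2
P₂O₅: 0.04·a + 0.23·b = 82.7
Eliminate b: (row1) − 0.13/0.23·(row2) → 0.217391·a = 75.4565, so a = 347.1.
Then b = (82.7 − 0.04·347.1) / 0.23 = 299.2.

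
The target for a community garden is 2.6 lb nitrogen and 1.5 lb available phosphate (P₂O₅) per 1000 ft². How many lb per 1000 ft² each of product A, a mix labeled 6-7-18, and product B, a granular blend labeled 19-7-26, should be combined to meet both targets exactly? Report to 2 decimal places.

Let a = lb of product A, b = lb of product B (per 1000 ft²).
N: 0.06·a + 0.19·b = 2.6
P₂O₅: 0.07·a + 0.07·b = 1.5
Solving simultaneously: a = 11.3187, b = 10.1099.

11.32 lb product A, 10.11 lb product B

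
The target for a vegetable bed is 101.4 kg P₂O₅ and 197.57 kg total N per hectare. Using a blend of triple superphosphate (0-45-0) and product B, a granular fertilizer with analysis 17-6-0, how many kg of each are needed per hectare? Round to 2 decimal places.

Per-hectare balance (a = triple superphosphate, b = product B):
P₂O₅: 0.45·a + 0.06·b = 101.4
N: 0·a + 0.17·b = 197.57
Solving simultaneously: a = 70.3765, b = 1162.176.

70.38 kg triple superphosphate, 1162.18 kg product B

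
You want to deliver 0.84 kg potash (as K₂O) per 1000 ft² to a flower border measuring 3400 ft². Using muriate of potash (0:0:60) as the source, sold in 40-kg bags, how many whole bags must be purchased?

Product per 1000 ft² = 0.84 / 60% = 1.4 kg.
Total product = 1.4 × 3400 / 1000 = 4.76 kg.
Bags = ⌈4.76 / 40⌉ = 1.

1 bags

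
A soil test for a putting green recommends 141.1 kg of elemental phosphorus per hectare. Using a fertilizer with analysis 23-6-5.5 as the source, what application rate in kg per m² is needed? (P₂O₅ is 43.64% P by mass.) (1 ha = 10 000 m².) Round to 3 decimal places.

As P₂O₅: 141.1 / 0.4364 = 323.327 kg per hectare.
Product per hectare = 323.327 / 6% = 5388.79 kg.
Convert to per m²: 5388.79 × 0.0001 = 0.538879 kg.

0.539 kg of product per sq m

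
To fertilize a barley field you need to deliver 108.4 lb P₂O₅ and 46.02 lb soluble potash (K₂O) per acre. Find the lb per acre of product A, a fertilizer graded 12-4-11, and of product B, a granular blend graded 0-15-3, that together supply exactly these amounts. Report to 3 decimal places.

Per-acre balance (a = product A, b = product B):
P₂O₅: 0.04·a + 0.15·b = 108.4
K₂O: 0.11·a + 0.03·b = 46.02
Solving simultaneously: a = 238.62745, b = 659.0327.

238.627 lb product A, 659.033 lb product B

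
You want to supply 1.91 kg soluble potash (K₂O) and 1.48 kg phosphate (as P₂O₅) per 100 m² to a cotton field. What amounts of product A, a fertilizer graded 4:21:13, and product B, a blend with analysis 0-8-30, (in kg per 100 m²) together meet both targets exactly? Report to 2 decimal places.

5.54 kg product A, 3.97 kg product B

Per-100 m² balance (a = product A, b = product B):
K₂O: 0.13·a + 0.3·b = 1.91
P₂O₅: 0.21·a + 0.08·b = 1.48
Eliminate a: (row1) − 0.13/0.21·(row2) → 0.250476·b = 0.99381, so b = 3.96768.
Back-substitute: a = (1.91 − 0.3·3.96768) / 0.13 = 5.53612.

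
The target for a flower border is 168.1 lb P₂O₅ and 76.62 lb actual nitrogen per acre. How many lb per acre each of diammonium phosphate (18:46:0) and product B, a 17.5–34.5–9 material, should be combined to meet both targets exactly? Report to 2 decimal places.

162.15 lb diammonium phosphate, 271.04 lb product B

With a, b = lb per acre of diammonium phosphate and product B:
P₂O₅: 0.46·a + 0.345·b = 168.1
N: 0.18·a + 0.175·b = 76.62
Eliminate b: (row1) − 0.345/0.175·(row2) → 0.105143·a = 17.0491, so a = 162.152.
Then b = (76.62 − 0.18·162.152) / 0.175 = 271.043.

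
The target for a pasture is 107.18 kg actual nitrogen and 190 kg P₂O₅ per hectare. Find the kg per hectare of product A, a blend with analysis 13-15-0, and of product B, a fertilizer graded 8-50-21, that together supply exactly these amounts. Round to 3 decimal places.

724.340 kg product A, 162.698 kg product B

Per-hectare balance (a = product A, b = product B):
N: 0.13·a + 0.08·b = 107.18
P₂O₅: 0.15·a + 0.5·b = 190
From row1: a = (107.18 − 0.08·b) / 0.13.
Into row2: 0.15·(107.18 − 0.08·b)/0.13 + 0.5·b = 190 → b = 162.6981, a = 724.3396.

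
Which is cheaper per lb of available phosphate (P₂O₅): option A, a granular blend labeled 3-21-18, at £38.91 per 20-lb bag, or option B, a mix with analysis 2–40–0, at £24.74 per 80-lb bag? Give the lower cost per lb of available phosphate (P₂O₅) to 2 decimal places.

option A: P₂O₅ per bag = 20 × 21% = 4.2 lb; cost = 38.91 / 4.2 = £9.2643/lb P₂O₅.
option B: P₂O₅ per bag = 80 × 40% = 32 lb; cost = 24.74 / 32 = £0.7731/lb P₂O₅.
option B is cheaper.

£0.77 per lb P₂O₅ (option B)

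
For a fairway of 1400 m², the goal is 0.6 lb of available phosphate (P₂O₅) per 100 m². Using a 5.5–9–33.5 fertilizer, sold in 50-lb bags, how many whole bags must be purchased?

Product per 100 m² = 0.6 / 9% = 6.66667 lb.
Total product = 6.66667 × 1400 / 100 = 93.3333 lb.
Bags = ⌈93.3333 / 50⌉ = 2.

2 bags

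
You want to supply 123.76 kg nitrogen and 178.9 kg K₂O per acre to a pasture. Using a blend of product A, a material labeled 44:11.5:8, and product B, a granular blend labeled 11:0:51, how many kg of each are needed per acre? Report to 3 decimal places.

With a, b = kg per acre of product A and product B:
N: 0.44·a + 0.11·b = 123.76
K₂O: 0.08·a + 0.51·b = 178.9
From row1: a = (123.76 − 0.11·b) / 0.44.
Into row2: 0.08·(123.76 − 0.11·b)/0.44 + 0.51·b = 178.9 → b = 319.17996, a = 201.4777.

201.478 kg product A, 319.180 kg product B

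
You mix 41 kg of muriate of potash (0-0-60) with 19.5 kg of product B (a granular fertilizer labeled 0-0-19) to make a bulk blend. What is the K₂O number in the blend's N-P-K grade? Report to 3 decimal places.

46.785% K₂O

Total mass = 41 + 19.5 = 60.5 kg.
K₂O mass = 60%×41 + 19%×19.5 = 28.305 kg.
% K₂O = 28.305 / 60.5 = 46.7851%.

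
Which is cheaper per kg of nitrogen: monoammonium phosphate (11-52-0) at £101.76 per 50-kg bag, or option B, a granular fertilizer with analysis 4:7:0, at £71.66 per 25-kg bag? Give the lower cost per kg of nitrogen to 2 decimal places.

£18.50 per kg N (monoammonium phosphate)

monoammonium phosphate: N per bag = 50 × 11% = 5.5 kg; cost = 101.76 / 5.5 = £18.5018/kg N.
option B: N per bag = 25 × 4% = 1 kg; cost = 71.66 / 1 = £71.6600/kg N.
monoammonium phosphate is cheaper.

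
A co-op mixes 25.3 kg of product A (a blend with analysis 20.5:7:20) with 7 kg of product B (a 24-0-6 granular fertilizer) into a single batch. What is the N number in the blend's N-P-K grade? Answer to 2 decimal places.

21.26% N

Total mass = 25.3 + 7 = 32.3 kg.
N mass = 20.5%×25.3 + 24%×7 = 6.8665 kg.
% N = 6.8665 / 32.3 = 21.2585%.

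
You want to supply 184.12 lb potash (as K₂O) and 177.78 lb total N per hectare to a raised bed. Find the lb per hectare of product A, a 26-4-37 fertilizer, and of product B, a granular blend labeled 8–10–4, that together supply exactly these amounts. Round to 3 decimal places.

396.792 lb product A, 932.677 lb product B

Per-hectare balance (a = product A, b = product B):
K₂O: 0.37·a + 0.04·b = 184.12
N: 0.26·a + 0.08·b = 177.78
Eliminate a: (row1) − 0.37/0.26·(row2) → -0.0738462·b = -68.8746, so b = 932.6771.
Back-substitute: a = (184.12 − 0.04·932.6771) / 0.37 = 396.7917.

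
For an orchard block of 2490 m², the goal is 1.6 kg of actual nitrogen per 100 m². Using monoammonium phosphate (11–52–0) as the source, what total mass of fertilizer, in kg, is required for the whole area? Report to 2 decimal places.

362.18 kg

Product per 100 m² = 1.6 / 11% = 14.5455 kg.
Total product = 14.5455 × 2490 / 100 = 362.182 kg.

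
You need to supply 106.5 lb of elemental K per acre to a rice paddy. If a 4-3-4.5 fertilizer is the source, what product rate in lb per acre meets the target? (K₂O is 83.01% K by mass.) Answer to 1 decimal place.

As K₂O: 106.5 / 0.8301 = 128.298 lb per acre.
Product per acre = 128.298 / 4.5% = 2851.06 lb.

2851.1 lb of product per acre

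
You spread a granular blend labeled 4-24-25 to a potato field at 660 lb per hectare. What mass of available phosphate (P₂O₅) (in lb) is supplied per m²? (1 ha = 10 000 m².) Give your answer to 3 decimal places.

0.016 lb P₂O₅ per sq m

P₂O₅ per hectare = 660 × 24% = 158.4 lb.
Convert to per m²: 158.4 × 0.0001 = 0.01584 lb.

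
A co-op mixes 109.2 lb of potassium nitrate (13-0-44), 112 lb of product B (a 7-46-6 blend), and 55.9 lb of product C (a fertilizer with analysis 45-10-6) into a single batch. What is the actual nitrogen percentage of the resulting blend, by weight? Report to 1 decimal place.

Total mass = 109.2 + 112 + 55.9 = 277.1 lb.
N mass = 13%×109.2 + 7%×112 + 45%×55.9 = 47.191 lb.
% N = 47.191 / 277.1 = 17.0303%.

17.0% N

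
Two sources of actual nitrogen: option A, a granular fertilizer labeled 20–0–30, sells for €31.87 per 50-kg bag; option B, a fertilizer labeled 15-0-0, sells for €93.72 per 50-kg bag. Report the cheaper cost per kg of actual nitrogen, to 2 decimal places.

€3.19 per kg N (option A)

option A: N per bag = 50 × 20% = 10 kg; cost = 31.87 / 10 = €3.1870/kg N.
option B: N per bag = 50 × 15% = 7.5 kg; cost = 93.72 / 7.5 = €12.4960/kg N.
option A is cheaper.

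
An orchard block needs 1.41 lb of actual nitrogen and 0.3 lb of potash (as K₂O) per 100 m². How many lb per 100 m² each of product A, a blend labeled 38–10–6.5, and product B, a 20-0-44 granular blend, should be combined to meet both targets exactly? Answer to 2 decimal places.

Per-100 m² balance (a = product A, b = product B):
N: 0.38·a + 0.2·b = 1.41
K₂O: 0.065·a + 0.44·b = 0.3
Eliminate a: (row1) − 0.38/0.065·(row2) → -2.37231·b = -0.343846, so b = 0.144942.
Back-substitute: a = (1.41 − 0.2·0.144942) / 0.38 = 3.63424.

3.63 lb product A, 0.14 lb product B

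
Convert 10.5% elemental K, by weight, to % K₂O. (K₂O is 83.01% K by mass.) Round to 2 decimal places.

%K₂O = 10.5 / 0.8301 = 12.6491%.

12.65% K₂O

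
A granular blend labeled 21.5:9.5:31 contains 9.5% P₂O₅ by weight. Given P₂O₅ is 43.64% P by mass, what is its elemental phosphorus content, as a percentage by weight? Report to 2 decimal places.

4.15% P

%P = 9.5 × 0.4364 = 4.1458%.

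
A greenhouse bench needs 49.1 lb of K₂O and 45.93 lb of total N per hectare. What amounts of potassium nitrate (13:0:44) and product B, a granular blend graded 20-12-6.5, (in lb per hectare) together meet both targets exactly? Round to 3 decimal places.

With a, b = lb per hectare of potassium nitrate and product B:
K₂O: 0.44·a + 0.065·b = 49.1
N: 0.13·a + 0.2·b = 45.93
Solving simultaneously: a = 85.9151, b = 173.8052.

85.915 lb potassium nitrate, 173.805 lb product B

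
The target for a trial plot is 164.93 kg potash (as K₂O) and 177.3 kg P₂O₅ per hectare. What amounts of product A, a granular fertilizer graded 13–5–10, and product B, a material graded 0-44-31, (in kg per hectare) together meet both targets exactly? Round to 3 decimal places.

Per-hectare balance (a = product A, b = product B):
K₂O: 0.1·a + 0.31·b = 164.93
P₂O₅: 0.05·a + 0.44·b = 177.3
Eliminate a: (row1) − 0.1/0.05·(row2) → -0.57·b = -189.67, so b = 332.7544.
Back-substitute: a = (164.93 − 0.31·332.7544) / 0.1 = 617.7614.

617.761 kg product A, 332.754 kg product B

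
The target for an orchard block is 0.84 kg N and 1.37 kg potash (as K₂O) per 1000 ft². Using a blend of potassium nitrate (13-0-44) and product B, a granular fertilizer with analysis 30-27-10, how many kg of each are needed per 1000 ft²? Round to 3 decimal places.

Let a = kg of potassium nitrate, b = kg of product B (per 1000 ft²).
N: 0.13·a + 0.3·b = 0.84
K₂O: 0.44·a + 0.1·b = 1.37
Solving simultaneously: a = 2.7479, b = 1.60924.

2.748 kg potassium nitrate, 1.609 kg product B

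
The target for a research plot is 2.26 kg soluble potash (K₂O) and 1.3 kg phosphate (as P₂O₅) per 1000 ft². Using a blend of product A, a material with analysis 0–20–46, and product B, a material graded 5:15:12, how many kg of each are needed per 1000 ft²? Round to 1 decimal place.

4.1 kg product A, 3.2 kg product B

Per-1000 ft² balance (a = product A, b = product B):
K₂O: 0.46·a + 0.12·b = 2.26
P₂O₅: 0.2·a + 0.15·b = 1.3
Solving simultaneously: a = 4.06667, b = 3.24444.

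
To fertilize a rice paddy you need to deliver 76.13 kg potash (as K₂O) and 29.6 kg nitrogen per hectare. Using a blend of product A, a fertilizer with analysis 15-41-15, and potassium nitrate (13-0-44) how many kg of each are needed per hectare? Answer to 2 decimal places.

67.25 kg product A, 150.10 kg potassium nitrate

Let a = kg of product A, b = kg of potassium nitrate (per hectare).
K₂O: 0.15·a + 0.44·b = 76.13
N: 0.15·a + 0.13·b = 29.6
Eliminate b: (row1) − 0.44/0.13·(row2) → -0.357692·a = -24.0546, so a = 67.2495.
Then b = (29.6 − 0.15·67.2495) / 0.13 = 150.097.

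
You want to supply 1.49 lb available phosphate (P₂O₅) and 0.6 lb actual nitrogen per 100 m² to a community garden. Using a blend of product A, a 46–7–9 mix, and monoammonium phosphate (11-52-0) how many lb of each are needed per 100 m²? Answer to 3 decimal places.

0.640 lb product A, 2.779 lb monoammonium phosphate

With a, b = lb per 100 m² of product A and monoammonium phosphate:
P₂O₅: 0.07·a + 0.52·b = 1.49
N: 0.46·a + 0.11·b = 0.6
From row1: a = (1.49 − 0.52·b) / 0.07.
Into row2: 0.46·(1.49 − 0.52·b)/0.07 + 0.11·b = 0.6 → b = 2.77927, a = 0.639741.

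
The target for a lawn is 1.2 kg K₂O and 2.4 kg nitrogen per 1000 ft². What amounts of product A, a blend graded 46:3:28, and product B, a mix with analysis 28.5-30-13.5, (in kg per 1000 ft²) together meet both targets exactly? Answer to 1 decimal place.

1.0 kg product A, 6.8 kg product B

Per-1000 ft² balance (a = product A, b = product B):
K₂O: 0.28·a + 0.135·b = 1.2
N: 0.46·a + 0.285·b = 2.4
Eliminate b: (row1) − 0.135/0.285·(row2) → 0.0621053·a = 0.0631579, so a = 1.01695.
Then b = (2.4 − 0.46·1.01695) / 0.285 = 6.77966.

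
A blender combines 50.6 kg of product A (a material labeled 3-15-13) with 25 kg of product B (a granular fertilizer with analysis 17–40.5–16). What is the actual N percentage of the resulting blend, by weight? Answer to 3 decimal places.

Total mass = 50.6 + 25 = 75.6 kg.
N mass = 3%×50.6 + 17%×25 = 5.768 kg.
% N = 5.768 / 75.6 = 7.62963%.

7.630% N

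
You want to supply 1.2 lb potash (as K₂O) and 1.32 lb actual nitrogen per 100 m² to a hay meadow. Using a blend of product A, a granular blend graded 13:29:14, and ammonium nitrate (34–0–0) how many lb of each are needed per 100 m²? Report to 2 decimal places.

Per-100 m² balance (a = product A, b = ammonium nitrate):
K₂O: 0.14·a + 0·b = 1.2
N: 0.13·a + 0.34·b = 1.32
Solving simultaneously: a = 8.57143, b = 0.605042.

8.57 lb product A, 0.61 lb ammonium nitrate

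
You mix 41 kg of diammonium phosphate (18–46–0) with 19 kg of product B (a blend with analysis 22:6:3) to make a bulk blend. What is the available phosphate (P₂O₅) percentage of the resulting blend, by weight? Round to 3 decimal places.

Total mass = 41 + 19 = 60 kg.
P₂O₅ mass = 46%×41 + 6%×19 = 20 kg.
% P₂O₅ = 20 / 60 = 33.3333%.

33.333% P₂O₅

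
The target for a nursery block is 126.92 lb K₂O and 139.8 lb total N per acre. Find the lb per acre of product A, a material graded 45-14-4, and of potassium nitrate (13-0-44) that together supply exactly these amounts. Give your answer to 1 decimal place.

Per-acre balance (a = product A, b = potassium nitrate):
K₂O: 0.04·a + 0.44·b = 126.92
N: 0.45·a + 0.13·b = 139.8
Solving simultaneously: a = 233.467, b = 267.23.

233.5 lb product A, 267.2 lb potassium nitrate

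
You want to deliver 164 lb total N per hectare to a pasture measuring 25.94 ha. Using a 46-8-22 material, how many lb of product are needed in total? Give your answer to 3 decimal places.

9248.174 lb

Product per hectare = 164 / 46% = 356.522 lb.
Total product = 356.522 × 25.94 = 9248.1739 lb.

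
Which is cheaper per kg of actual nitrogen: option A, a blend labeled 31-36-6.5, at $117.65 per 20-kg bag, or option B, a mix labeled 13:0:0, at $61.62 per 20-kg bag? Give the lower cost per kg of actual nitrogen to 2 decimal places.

option A: N per bag = 20 × 31% = 6.2 kg; cost = 117.65 / 6.2 = $18.9758/kg N.
option B: N per bag = 20 × 13% = 2.6 kg; cost = 61.62 / 2.6 = $23.7000/kg N.
option A is cheaper.

$18.98 per kg N (option A)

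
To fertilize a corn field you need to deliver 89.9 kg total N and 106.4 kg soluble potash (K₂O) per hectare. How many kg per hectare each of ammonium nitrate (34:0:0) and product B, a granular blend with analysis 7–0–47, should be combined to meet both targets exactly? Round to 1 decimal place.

217.8 kg ammonium nitrate, 226.4 kg product B

Per-hectare balance (a = ammonium nitrate, b = product B):
N: 0.34·a + 0.07·b = 89.9
K₂O: 0·a + 0.47·b = 106.4
Solving simultaneously: a = 217.804, b = 226.383.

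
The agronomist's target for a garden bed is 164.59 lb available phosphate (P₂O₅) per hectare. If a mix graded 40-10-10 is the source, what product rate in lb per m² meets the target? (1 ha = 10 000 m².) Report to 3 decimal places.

0.165 lb of product per sq m

Product per hectare = 164.59 / 10% = 1645.9 lb.
Convert to per m²: 1645.9 × 0.0001 = 0.16459 lb.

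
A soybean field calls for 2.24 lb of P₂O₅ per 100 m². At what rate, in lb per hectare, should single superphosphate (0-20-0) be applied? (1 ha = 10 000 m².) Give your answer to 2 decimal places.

1120.00 lb of product per hectare

Product per 100 m² = 2.24 / 20% = 11.2 lb.
Convert to per hectare: 11.2 × 100 = 1120 lb.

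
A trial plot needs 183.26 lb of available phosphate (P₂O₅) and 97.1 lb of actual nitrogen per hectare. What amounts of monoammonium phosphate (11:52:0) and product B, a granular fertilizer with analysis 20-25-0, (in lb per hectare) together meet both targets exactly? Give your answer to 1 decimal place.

161.8 lb monoammonium phosphate, 396.5 lb product B

With a, b = lb per hectare of monoammonium phosphate and product B:
P₂O₅: 0.52·a + 0.25·b = 183.26
N: 0.11·a + 0.2·b = 97.1
Solving simultaneously: a = 161.791, b = 396.515.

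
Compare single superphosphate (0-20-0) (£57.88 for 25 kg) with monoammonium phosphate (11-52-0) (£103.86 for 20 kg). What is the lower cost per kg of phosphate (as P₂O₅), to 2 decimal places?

single superphosphate: P₂O₅ per bag = 25 × 20% = 5 kg; cost = 57.88 / 5 = £11.5760/kg P₂O₅.
monoammonium phosphate: P₂O₅ per bag = 20 × 52% = 10.4 kg; cost = 103.86 / 10.4 = £9.9865/kg P₂O₅.
monoammonium phosphate is cheaper.

£9.99 per kg P₂O₅ (monoammonium phosphate)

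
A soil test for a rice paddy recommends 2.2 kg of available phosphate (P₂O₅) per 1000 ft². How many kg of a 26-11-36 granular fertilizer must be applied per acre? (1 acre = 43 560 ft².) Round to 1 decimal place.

871.2 kg of product per acre

Product per 1000 ft² = 2.2 / 11% = 20 kg.
Convert to per acre: 20 × 43.56 = 871.2 kg.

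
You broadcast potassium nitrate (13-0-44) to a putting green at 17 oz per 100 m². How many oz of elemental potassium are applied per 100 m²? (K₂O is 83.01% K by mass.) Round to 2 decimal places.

K₂O per 100 m² = 17 × 44% = 7.48 oz.
Elemental K = 7.48 × 0.8301 = 6.20915 oz per 100 m².

6.21 oz K per hundred sq m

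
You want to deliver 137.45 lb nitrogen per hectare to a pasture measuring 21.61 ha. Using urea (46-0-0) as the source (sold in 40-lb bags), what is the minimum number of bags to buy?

Product per hectare = 137.45 / 46% = 298.804 lb.
Total product = 298.804 × 21.61 = 6457.16 lb.
Bags = ⌈6457.16 / 40⌉ = 162.

162 bags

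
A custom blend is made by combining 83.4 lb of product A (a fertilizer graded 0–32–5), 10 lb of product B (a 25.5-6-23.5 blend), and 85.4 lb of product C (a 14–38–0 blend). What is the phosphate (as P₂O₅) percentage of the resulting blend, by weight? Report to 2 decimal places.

33.41% P₂O₅

Total mass = 83.4 + 10 + 85.4 = 178.8 lb.
P₂O₅ mass = 32%×83.4 + 6%×10 + 38%×85.4 = 59.74 lb.
% P₂O₅ = 59.74 / 178.8 = 33.4116%.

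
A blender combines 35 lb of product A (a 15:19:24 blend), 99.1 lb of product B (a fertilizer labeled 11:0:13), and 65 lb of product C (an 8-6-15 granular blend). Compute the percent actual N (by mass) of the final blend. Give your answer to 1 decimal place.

Total mass = 35 + 99.1 + 65 = 199.1 lb.
N mass = 15%×35 + 11%×99.1 + 8%×65 = 21.351 lb.
% N = 21.351 / 199.1 = 10.7238%.

10.7% N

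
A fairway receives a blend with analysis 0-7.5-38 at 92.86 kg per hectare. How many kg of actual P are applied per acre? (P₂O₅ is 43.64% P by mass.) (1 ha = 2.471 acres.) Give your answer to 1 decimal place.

P₂O₅ per hectare = 92.86 × 7.5% = 6.9645 kg.
Elemental P = 6.9645 × 0.4364 = 3.03931 kg per hectare.
Convert to per acre: 3.03931 × 0.404694 = 1.22999 kg.

1.2 kg P per acre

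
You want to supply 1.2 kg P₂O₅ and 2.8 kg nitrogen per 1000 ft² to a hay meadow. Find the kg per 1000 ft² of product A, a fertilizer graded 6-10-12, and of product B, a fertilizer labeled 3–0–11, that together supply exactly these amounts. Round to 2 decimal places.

12.00 kg product A, 69.33 kg product B

Let a = kg of product A, b = kg of product B (per 1000 ft²).
P₂O₅: 0.1·a + 0·b = 1.2
N: 0.06·a + 0.03·b = 2.8
Eliminate b: (row1) − 0/0.03·(row2) → 0.1·a = 1.2, so a = 12.
Then b = (2.8 − 0.06·12) / 0.03 = 69.3333.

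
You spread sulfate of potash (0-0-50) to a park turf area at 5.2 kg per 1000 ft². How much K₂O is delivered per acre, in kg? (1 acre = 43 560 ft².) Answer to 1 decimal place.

K₂O per 1000 ft² = 5.2 × 50% = 2.6 kg.
Convert to per acre: 2.6 × 43.56 = 113.256 kg.

113.3 kg K₂O per acre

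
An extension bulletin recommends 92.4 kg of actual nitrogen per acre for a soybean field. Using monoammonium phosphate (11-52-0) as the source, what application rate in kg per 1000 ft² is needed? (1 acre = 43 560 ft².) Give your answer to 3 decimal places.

19.284 kg of product per thousand sq ft

Product per acre = 92.4 / 11% = 840 kg.
Convert to per 1000 ft²: 840 × 0.0229568 = 19.2837 kg.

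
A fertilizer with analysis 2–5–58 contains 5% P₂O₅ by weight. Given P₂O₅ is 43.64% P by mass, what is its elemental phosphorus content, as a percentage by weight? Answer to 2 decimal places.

2.18% P

%P = 5 × 0.4364 = 2.182%.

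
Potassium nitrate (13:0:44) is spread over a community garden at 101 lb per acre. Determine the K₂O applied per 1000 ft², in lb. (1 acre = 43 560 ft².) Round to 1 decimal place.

K₂O per acre = 101 × 44% = 44.44 lb.
Convert to per 1000 ft²: 44.44 × 0.0229568 = 1.0202 lb.

1.0 lb K₂O per thousand sq ft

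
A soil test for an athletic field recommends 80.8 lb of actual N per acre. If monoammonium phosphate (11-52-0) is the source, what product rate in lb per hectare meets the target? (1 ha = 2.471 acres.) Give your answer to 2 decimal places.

Product per acre = 80.8 / 11% = 734.545 lb.
Convert to per hectare: 734.545 × 2.471 = 1815.062 lb.

1815.06 lb of product per hectare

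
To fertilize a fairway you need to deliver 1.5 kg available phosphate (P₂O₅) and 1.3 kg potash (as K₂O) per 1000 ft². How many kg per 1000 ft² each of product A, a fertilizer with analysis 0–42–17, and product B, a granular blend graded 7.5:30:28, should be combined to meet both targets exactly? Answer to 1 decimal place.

Let a = kg of product A, b = kg of product B (per 1000 ft²).
P₂O₅: 0.42·a + 0.3·b = 1.5
K₂O: 0.17·a + 0.28·b = 1.3
Eliminate b: (row1) − 0.3/0.28·(row2) → 0.237857·a = 0.107143, so a = 0.45045.
Then b = (1.3 − 0.17·0.45045) / 0.28 = 4.36937.

0.5 kg product A, 4.4 kg product B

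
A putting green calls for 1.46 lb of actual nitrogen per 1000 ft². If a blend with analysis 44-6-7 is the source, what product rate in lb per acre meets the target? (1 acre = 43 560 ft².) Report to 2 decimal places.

144.54 lb of product per acre

Product per 1000 ft² = 1.46 / 44% = 3.31818 lb.
Convert to per acre: 3.31818 × 43.56 = 144.54 lb.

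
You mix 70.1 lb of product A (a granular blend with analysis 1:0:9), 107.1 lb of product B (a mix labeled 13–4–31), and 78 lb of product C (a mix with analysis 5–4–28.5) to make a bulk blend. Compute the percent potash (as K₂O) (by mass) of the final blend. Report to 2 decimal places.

24.19% K₂O

Total mass = 70.1 + 107.1 + 78 = 255.2 lb.
K₂O mass = 9%×70.1 + 31%×107.1 + 28.5%×78 = 61.74 lb.
% K₂O = 61.74 / 255.2 = 24.1928%.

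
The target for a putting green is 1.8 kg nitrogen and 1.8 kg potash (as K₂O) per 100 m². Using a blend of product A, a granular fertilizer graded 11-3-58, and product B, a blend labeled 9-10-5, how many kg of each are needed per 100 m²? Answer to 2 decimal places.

Let a = kg of product A, b = kg of product B (per 100 m²).
N: 0.11·a + 0.09·b = 1.8
K₂O: 0.58·a + 0.05·b = 1.8
Solving simultaneously: a = 1.54176, b = 18.1156.

1.54 kg product A, 18.12 kg product B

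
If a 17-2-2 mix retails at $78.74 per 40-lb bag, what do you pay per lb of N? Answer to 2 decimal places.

$11.58 per lb N

N in bag = 40 × 17% = 6.8 lb.
Cost per lb N = $78.74 / 6.8 = $11.5794.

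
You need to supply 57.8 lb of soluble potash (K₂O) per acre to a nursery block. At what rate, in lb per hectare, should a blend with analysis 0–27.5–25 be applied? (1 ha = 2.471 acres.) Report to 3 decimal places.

Product per acre = 57.8 / 25% = 231.2 lb.
Convert to per hectare: 231.2 × 2.471 = 571.2952 lb.

571.295 lb of product per hectare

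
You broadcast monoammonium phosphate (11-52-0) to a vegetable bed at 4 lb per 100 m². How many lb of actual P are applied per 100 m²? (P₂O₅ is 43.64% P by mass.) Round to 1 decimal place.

0.9 lb P per hundred sq m

P₂O₅ per 100 m² = 4 × 52% = 2.08 lb.
Elemental P = 2.08 × 0.4364 = 0.907712 lb per 100 m².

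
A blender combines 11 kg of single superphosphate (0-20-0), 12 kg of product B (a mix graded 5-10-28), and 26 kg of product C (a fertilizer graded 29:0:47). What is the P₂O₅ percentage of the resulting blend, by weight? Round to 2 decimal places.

Total mass = 11 + 12 + 26 = 49 kg.
P₂O₅ mass = 20%×11 + 10%×12 + 0%×26 = 3.4 kg.
% P₂O₅ = 3.4 / 49 = 6.93878%.

6.94% P₂O₅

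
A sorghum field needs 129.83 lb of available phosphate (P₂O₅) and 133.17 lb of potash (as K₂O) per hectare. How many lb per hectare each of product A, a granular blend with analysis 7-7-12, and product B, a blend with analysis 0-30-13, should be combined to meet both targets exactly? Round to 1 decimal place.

857.7 lb product A, 232.6 lb product B

Per-hectare balance (a = product A, b = product B):
P₂O₅: 0.07·a + 0.3·b = 129.83
K₂O: 0.12·a + 0.13·b = 133.17
Eliminate b: (row1) − 0.3/0.13·(row2) → -0.206923·a = -177.485, so a = 857.736.
Then b = (133.17 − 0.12·857.736) / 0.13 = 232.628.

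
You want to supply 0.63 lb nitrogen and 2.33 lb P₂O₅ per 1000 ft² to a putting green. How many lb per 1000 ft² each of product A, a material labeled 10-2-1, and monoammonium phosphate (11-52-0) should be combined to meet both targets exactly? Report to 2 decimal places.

Let a = lb of product A, b = lb of monoammonium phosphate (per 1000 ft²).
N: 0.1·a + 0.11·b = 0.63
P₂O₅: 0.02·a + 0.52·b = 2.33
Eliminate b: (row1) − 0.11/0.52·(row2) → 0.0957692·a = 0.137115, so a = 1.43173.
Then b = (2.33 − 0.02·1.43173) / 0.52 = 4.4257.

1.43 lb product A, 4.43 lb monoammonium phosphate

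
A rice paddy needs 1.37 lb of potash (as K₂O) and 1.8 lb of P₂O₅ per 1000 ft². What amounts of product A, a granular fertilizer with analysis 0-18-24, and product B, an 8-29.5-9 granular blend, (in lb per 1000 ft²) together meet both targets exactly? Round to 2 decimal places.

With a, b = lb per 1000 ft² of product A and product B:
K₂O: 0.24·a + 0.09·b = 1.37
P₂O₅: 0.18·a + 0.295·b = 1.8
Eliminate a: (row1) − 0.24/0.18·(row2) → -0.303333·b = -1.03, so b = 3.3956.
Back-substitute: a = (1.37 − 0.09·3.3956) / 0.24 = 4.43498.

4.43 lb product A, 3.40 lb product B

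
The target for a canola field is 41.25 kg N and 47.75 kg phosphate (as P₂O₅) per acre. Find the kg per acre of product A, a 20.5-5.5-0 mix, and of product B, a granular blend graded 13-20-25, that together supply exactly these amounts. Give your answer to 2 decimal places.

60.34 kg product A, 222.16 kg product B

Per-acre balance (a = product A, b = product B):
N: 0.205·a + 0.13·b = 41.25
P₂O₅: 0.055·a + 0.2·b = 47.75
Solving simultaneously: a = 60.3397, b = 222.157.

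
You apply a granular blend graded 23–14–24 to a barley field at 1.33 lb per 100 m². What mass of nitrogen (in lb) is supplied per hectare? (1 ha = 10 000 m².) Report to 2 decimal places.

30.59 lb N per hectare

nitrogen per 100 m² = 1.33 × 23% = 0.3059 lb.
Convert to per hectare: 0.3059 × 100 = 30.59 lb.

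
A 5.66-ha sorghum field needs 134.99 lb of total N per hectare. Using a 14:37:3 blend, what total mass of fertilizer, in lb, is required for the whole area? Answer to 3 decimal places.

Product per hectare = 134.99 / 14% = 964.214 lb.
Total product = 964.214 × 5.66 = 5457.4529 lb.

5457.453 lb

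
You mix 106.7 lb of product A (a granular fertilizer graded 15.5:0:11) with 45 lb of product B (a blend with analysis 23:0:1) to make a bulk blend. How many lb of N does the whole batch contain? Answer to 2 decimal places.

N mass = 15.5%×106.7 + 23%×45 = 26.8885 lb.

26.89 lb N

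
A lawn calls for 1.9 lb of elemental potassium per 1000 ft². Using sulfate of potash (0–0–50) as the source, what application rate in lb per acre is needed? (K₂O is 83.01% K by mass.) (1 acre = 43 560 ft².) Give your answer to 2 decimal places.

As K₂O: 1.9 / 0.8301 = 2.28888 lb per 1000 ft².
Product per 1000 ft² = 2.28888 / 50% = 4.57776 lb.
Convert to per acre: 4.57776 × 43.56 = 199.407 lb.

199.41 lb of product per acre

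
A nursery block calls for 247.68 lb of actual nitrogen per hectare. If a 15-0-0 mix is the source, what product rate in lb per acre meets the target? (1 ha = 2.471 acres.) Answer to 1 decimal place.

668.2 lb of product per acre

Product per hectare = 247.68 / 15% = 1651.2 lb.
Convert to per acre: 1651.2 × 0.404694 = 668.231 lb.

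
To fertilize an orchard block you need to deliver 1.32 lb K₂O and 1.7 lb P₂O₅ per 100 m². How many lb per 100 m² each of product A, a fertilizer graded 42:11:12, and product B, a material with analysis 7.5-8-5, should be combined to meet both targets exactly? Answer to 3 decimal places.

With a, b = lb per 100 m² of product A and product B:
K₂O: 0.12·a + 0.05·b = 1.32
P₂O₅: 0.11·a + 0.08·b = 1.7
From row1: a = (1.32 − 0.05·b) / 0.12.
Into row2: 0.11·(1.32 − 0.05·b)/0.12 + 0.08·b = 1.7 → b = 14.34146, a = 5.02439.

5.024 lb product A, 14.341 lb product B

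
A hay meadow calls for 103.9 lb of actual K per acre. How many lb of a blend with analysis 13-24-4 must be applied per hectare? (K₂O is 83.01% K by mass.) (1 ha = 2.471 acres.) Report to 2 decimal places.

As K₂O: 103.9 / 0.8301 = 125.166 lb per acre.
Product per acre = 125.166 / 4% = 3129.14 lb.
Convert to per hectare: 3129.14 × 2.471 = 7732.108 lb.

7732.11 lb of product per hectare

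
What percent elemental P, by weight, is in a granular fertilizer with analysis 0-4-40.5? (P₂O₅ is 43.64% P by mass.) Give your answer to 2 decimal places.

1.75% P

%P = 4 × 0.4364 = 1.7456%.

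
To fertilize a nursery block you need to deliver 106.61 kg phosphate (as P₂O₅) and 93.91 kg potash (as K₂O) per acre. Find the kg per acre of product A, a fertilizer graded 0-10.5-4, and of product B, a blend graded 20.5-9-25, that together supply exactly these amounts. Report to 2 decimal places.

803.56 kg product A, 247.07 kg product B

With a, b = kg per acre of product A and product B:
P₂O₅: 0.105·a + 0.09·b = 106.61
K₂O: 0.04·a + 0.25·b = 93.91
Solving simultaneously: a = 803.558, b = 247.071.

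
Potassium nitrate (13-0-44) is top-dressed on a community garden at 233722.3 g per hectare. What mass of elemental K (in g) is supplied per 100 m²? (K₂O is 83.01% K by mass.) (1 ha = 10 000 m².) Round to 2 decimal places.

K₂O per hectare = 233722.3 × 44% = 102838 g.
Elemental K = 102838 × 0.8301 = 85365.7 g per hectare.
Convert to per 100 m²: 85365.7 × 0.01 = 853.657 g.

853.66 g K per hundred sq m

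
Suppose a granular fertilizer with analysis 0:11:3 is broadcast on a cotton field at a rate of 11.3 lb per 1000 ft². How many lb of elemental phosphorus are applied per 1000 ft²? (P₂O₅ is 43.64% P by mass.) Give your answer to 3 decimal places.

P₂O₅ per 1000 ft² = 11.3 × 11% = 1.243 lb.
Elemental P = 1.243 × 0.4364 = 0.542445 lb per 1000 ft².

0.542 lb P per thousand sq ft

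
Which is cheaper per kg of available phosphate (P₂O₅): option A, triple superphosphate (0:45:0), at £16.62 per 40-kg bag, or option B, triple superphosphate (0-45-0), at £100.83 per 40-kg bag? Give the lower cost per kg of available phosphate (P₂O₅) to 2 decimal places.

option A: P₂O₅ per bag = 40 × 45% = 18 kg; cost = 16.62 / 18 = £0.9233/kg P₂O₅.
option B: P₂O₅ per bag = 40 × 45% = 18 kg; cost = 100.83 / 18 = £5.6017/kg P₂O₅.
option A is cheaper.

£0.92 per kg P₂O₅ (option A)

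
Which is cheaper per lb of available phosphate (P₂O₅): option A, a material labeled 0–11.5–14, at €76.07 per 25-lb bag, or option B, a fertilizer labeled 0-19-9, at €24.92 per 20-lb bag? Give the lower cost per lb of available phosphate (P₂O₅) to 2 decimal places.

€6.56 per lb P₂O₅ (option B)

option A: P₂O₅ per bag = 25 × 11.5% = 2.875 lb; cost = 76.07 / 2.875 = €26.4591/lb P₂O₅.
option B: P₂O₅ per bag = 20 × 19% = 3.8 lb; cost = 24.92 / 3.8 = €6.5579/lb P₂O₅.
option B is cheaper.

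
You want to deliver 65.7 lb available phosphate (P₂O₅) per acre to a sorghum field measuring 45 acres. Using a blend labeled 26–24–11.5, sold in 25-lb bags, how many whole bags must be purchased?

Product per acre = 65.7 / 24% = 273.75 lb.
Total product = 273.75 × 45 = 12318.8 lb.
Bags = ⌈12318.8 / 25⌉ = 493.

493 bags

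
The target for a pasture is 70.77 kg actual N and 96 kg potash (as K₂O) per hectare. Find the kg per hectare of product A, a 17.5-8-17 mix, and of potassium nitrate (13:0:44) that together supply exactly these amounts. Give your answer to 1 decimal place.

Per-hectare balance (a = product A, b = potassium nitrate):
N: 0.175·a + 0.13·b = 70.77
K₂O: 0.17·a + 0.44·b = 96
Eliminate a: (row1) − 0.175/0.17·(row2) → -0.322941·b = -28.0535, so b = 86.8689.
Back-substitute: a = (70.77 − 0.13·86.8689) / 0.175 = 339.869.

339.9 kg product A, 86.9 kg potassium nitrate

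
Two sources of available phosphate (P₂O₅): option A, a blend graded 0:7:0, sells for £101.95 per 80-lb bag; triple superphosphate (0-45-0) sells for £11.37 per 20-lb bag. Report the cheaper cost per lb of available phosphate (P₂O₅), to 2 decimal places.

option A: P₂O₅ per bag = 80 × 7% = 5.6 lb; cost = 101.95 / 5.6 = £18.2054/lb P₂O₅.
triple superphosphate: P₂O₅ per bag = 20 × 45% = 9 lb; cost = 11.37 / 9 = £1.2633/lb P₂O₅.
triple superphosphate is cheaper.

£1.26 per lb P₂O₅ (triple superphosphate)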